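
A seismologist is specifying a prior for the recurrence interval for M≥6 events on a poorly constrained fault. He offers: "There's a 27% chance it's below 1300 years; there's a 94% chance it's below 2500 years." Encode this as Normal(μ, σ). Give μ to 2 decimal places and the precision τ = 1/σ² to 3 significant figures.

The p-quantile of Normal(μ,σ) is μ + z_p·σ, with z_{0.27} = -0.6128 and z_{0.94} = 1.555.
Eliminate σ: μ = (z₂·x₁ − z₁·x₂)/(z₂ − z₁) = (1.555·1300 − (-0.6128)·2500)/2.168 = 1639.26.
Then σ = (x₂ − x₁)/(z₂ − z₁) = (2500 − 1300)/2.168 = 553.61.
Precision τ = 1/σ² = 1/553.6² = 3.26e-06.

μ = 1639.26, τ = 3.26e-06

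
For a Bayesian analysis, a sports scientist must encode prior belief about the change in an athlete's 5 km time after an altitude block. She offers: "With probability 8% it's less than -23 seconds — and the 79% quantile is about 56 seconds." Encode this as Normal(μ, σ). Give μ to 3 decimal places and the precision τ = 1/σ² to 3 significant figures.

μ = 27.193, τ = 0.000784

For Normal(μ,σ), the p-quantile is μ + z_p·σ. Here z_{0.08} = -1.405, z_{0.79} = 0.8064.
So -23 = μ − 1.405σ and 56 = μ + 0.8064σ.
Subtracting: σ = (56 − -23)/(0.8064 − (-1.405)) = 35.722.
Then μ = -23 − (-1.405)·35.722 = 27.193.
Precision τ = 1/σ² = 1/35.72² = 0.000784.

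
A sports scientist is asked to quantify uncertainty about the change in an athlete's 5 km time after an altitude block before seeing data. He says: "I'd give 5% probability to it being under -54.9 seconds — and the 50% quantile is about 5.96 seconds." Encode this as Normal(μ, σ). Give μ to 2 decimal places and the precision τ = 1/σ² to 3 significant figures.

μ = 5.96, τ = 0.00073

For Normal(μ,σ), the p-quantile is μ + z_p·σ. Here z_{0.05} = -1.645, z_{0.5} = 0.
So -54.9 = μ − 1.645σ and 5.96 = μ + 0σ.
Subtracting: σ = (5.96 − -54.9)/(0 − (-1.645)) = 37.00.
Then μ = -54.9 − (-1.645)·37.00 = 5.96.
Precision τ = 1/σ² = 1/37² = 0.00073.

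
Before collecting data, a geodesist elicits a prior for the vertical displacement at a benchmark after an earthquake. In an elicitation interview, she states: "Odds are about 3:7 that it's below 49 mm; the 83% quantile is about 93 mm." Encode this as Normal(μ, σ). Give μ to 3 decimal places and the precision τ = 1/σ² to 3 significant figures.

The p-quantile of Normal(μ,σ) is μ + z_p·σ, with z_{0.3} = -0.5244 and z_{0.83} = 0.9542.
Eliminate σ: μ = (z₂·x₁ − z₁·x₂)/(z₂ − z₁) = (0.9542·49 − (-0.5244)·93)/1.479 = 64.605.
Then σ = (x₂ − x₁)/(z₂ − z₁) = (93 − 49)/1.479 = 29.759.
Precision τ = 1/σ² = 1/29.76² = 0.00113.

μ = 64.605, τ = 0.00113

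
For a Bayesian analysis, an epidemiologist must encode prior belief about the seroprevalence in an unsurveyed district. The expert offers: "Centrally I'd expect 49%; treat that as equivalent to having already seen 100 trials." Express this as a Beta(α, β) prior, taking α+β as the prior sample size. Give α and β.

Under the effective-sample-size interpretation, Beta(α, β) has prior mean α/(α+β) and prior sample size α+β.
So α+β = 100 and α/(α+β) = 0.49, giving α = 0.49·100 = 49 and β = 100 − 49 = 51.

α = 49, β = 51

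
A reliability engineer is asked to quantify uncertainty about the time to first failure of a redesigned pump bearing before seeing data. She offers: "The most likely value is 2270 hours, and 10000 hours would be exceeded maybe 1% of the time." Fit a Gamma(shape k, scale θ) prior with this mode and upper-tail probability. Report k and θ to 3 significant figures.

Gamma(k,θ) with k>1 has mode (k−1)θ, so θ = 2270/(k−1).
Need P(X < 10000) = 0.99 with θ tied to k this way. Start at k = 2, θ = 2270: P(X<10000) ≈ 0.934.
Too low — raise k to concentrate. Iterating converges to k ≈ 2.85.
Then θ = 2270/(2.85−1) ≈ 1230.

k ≈ 2.85, θ ≈ 1230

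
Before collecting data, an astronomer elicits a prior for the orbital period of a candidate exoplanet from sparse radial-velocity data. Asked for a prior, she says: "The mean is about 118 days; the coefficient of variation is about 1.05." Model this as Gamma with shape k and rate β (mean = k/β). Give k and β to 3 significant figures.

k ≈ 0.907, β ≈ 0.00769

For Gamma(k, rate β): mean = k/β, variance = k/β², so CV = 1/√k.
CV = 1.05, hence k = 1/CV² = 0.907.
Then β = k/mean = 0.907/118 = 0.00769.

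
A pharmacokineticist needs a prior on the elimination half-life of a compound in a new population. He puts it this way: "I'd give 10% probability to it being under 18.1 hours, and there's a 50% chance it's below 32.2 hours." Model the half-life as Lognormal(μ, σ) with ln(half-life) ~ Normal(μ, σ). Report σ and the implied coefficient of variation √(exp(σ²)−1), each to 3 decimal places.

If T ~ Lognormal(μ,σ) then ln T ~ Normal(μ,σ), so the p-quantile of ln T is μ + z_p·σ.
ln(18.1) = 2.896 and ln(32.2) = 3.472; z_{0.1} = -1.282, z_{0.5} = 0.
σ = (3.472 − 2.896)/(0 − (-1.282)) = 0.449.
μ = 2.896 − (-1.282)·0.449 = 3.472.
CV = √(exp(σ²)−1) = √(exp(0.2020)−1) = 0.473.

σ ≈ 0.449, CV ≈ 0.473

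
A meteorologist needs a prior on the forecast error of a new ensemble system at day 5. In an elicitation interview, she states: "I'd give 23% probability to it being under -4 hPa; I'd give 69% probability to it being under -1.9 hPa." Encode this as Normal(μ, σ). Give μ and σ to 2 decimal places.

μ = -2.74, σ = 1.70

The p-quantile of Normal(μ,σ) is μ + z_p·σ, with z_{0.23} = -0.7388 and z_{0.69} = 0.4959.
Eliminate σ: μ = (z₂·x₁ − z₁·x₂)/(z₂ − z₁) = (0.4959·-4 − (-0.7388)·-1.9)/1.235 = -2.74.
Then σ = (x₂ − x₁)/(z₂ − z₁) = (-1.9 − -4)/1.235 = 1.70.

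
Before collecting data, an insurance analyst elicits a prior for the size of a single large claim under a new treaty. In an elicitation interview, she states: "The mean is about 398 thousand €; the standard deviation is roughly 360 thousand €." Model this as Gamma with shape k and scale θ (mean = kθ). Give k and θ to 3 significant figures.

k ≈ 1.22, θ ≈ 326

For Gamma(k, scale θ): mean = kθ, variance = kθ², so CV = 1/√k.
CV = SD/mean = 360/398 = 0.9045, hence k = 1/CV² = 1.22.
Then θ = mean/k = 398/1.22 = 326.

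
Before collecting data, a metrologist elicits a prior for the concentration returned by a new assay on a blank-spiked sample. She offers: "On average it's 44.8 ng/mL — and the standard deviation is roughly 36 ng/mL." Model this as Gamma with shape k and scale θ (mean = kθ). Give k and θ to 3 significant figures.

For Gamma(k, scale θ): mean = kθ, variance = kθ², so CV = 1/√k.
CV = SD/mean = 36/44.8 = 0.8036, hence k = 1/CV² = 1.55.
Then θ = mean/k = 44.8/1.55 = 28.9.

k ≈ 1.55, θ ≈ 28.9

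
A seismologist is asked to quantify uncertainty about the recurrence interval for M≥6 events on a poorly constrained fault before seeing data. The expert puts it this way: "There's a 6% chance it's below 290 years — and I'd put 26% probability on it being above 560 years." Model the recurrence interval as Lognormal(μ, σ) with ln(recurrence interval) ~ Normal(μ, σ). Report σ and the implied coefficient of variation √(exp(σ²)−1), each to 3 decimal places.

If T ~ Lognormal(μ,σ) then ln T ~ Normal(μ,σ), so the p-quantile of ln T is μ + z_p·σ.
ln(290) = 5.67 and ln(560) = 6.328; z_{0.06} = -1.555, z_{0.74} = 0.6433.
σ = (6.328 − 5.67)/(0.6433 − (-1.555)) = 0.299.
μ = 5.67 − (-1.555)·0.299 = 6.135.
CV = √(exp(σ²)−1) = √(exp(0.0896)−1) = 0.306.

σ ≈ 0.299, CV ≈ 0.306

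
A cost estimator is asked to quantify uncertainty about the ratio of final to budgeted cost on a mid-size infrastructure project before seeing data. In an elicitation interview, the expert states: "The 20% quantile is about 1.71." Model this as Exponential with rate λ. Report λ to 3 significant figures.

λ ≈ 0.13

P(T < 1.71) = 1 − e^(−λ·1.71) = 0.2, so λ = −ln(1−0.2)/1.71 = −ln(0.8)/1.71 = 0.13.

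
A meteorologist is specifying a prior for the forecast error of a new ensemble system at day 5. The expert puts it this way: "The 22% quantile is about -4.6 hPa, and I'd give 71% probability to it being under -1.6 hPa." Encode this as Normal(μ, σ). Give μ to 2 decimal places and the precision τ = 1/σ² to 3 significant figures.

μ = -2.85, τ = 0.195

The p-quantile of Normal(μ,σ) is μ + z_p·σ, with z_{0.22} = -0.7722 and z_{0.71} = 0.5534.
Eliminate σ: μ = (z₂·x₁ − z₁·x₂)/(z₂ − z₁) = (0.5534·-4.6 − (-0.7722)·-1.6)/1.326 = -2.85.
Then σ = (x₂ − x₁)/(z₂ − z₁) = (-1.6 − -4.6)/1.326 = 2.26.
Precision τ = 1/σ² = 1/2.263² = 0.195.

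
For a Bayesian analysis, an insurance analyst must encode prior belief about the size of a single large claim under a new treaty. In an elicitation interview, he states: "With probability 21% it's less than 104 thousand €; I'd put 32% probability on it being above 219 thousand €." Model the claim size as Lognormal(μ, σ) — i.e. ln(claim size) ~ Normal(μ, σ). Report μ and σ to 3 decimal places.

If T ~ Lognormal(μ,σ) then ln T ~ Normal(μ,σ), so the p-quantile of ln T is μ + z_p·σ.
ln(104) = 4.644 and ln(219) = 5.389; z_{0.21} = -0.8064, z_{0.68} = 0.4677.
σ = (5.389 − 4.644)/(0.4677 − (-0.8064)) = 0.584.
μ = 4.644 − (-0.8064)·0.584 = 5.116.

μ ≈ 5.116, σ ≈ 0.584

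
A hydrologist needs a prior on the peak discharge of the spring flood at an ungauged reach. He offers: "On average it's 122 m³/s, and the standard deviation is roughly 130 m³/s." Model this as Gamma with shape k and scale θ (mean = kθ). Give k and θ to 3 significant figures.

For Gamma(k, scale θ): mean = kθ, variance = kθ², so CV = 1/√k.
CV = SD/mean = 130/122 = 1.066, hence k = 1/CV² = 0.881.
Then θ = mean/k = 122/0.881 = 139.

k ≈ 0.881, θ ≈ 139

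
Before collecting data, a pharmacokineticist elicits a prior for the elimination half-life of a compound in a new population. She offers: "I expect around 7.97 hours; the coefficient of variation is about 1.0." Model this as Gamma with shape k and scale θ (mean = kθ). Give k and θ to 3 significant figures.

For Gamma(k, scale θ): mean = kθ, variance = kθ², so CV = 1/√k.
CV = 1.0, hence k = 1/CV² = 1.
Then θ = mean/k = 7.97/1 = 7.97.

k ≈ 1, θ ≈ 7.97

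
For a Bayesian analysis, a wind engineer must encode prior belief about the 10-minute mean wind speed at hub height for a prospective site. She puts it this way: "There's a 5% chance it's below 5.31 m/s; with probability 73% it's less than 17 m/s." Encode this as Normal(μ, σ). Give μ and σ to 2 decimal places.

μ = 13.83, σ = 5.18

The p-quantile of Normal(μ,σ) is μ + z_p·σ, with z_{0.05} = -1.645 and z_{0.73} = 0.6128.
Eliminate σ: μ = (z₂·x₁ − z₁·x₂)/(z₂ − z₁) = (0.6128·5.31 − (-1.645)·17)/2.258 = 13.83.
Then σ = (x₂ − x₁)/(z₂ − z₁) = (17 − 5.31)/2.258 = 5.18.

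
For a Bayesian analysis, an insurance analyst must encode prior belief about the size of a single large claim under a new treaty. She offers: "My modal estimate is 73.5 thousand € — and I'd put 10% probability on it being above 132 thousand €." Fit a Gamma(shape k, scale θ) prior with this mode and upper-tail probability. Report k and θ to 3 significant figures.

Gamma(k,θ) with k>1 has mode (k−1)θ, so θ = 73.5/(k−1).
Need P(X < 132) = 0.9 with θ tied to k this way. Start at k = 2, θ = 73.5: P(X<132) ≈ 0.536.
Too low — raise k to concentrate. Iterating converges to k ≈ 6.55.
Then θ = 73.5/(6.55−1) ≈ 13.2.

k ≈ 6.55, θ ≈ 13.2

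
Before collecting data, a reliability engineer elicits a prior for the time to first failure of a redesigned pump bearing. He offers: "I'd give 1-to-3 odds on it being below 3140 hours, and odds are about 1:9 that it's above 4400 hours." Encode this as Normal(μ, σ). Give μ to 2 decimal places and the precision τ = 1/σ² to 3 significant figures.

μ = 3574.48, τ = 2.41e-06

The p-quantile of Normal(μ,σ) is μ + z_p·σ, with z_{0.25} = -0.6745 and z_{0.9} = 1.282.
Eliminate σ: μ = (z₂·x₁ − z₁·x₂)/(z₂ − z₁) = (1.282·3140 − (-0.6745)·4400)/1.956 = 3574.48.
Then σ = (x₂ − x₁)/(z₂ − z₁) = (4400 − 3140)/1.956 = 644.16.
Precision τ = 1/σ² = 1/644.2² = 2.41e-06.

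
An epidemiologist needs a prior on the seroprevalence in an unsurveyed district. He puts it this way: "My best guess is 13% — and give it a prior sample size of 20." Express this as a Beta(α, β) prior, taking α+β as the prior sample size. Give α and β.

Under the effective-sample-size interpretation, Beta(α, β) has prior mean α/(α+β) and prior sample size α+β.
So α+β = 20 and α/(α+β) = 0.13, giving α = 0.13·20 = 2.6 and β = 20 − 2.6 = 17.4.

α = 2.6, β = 17.4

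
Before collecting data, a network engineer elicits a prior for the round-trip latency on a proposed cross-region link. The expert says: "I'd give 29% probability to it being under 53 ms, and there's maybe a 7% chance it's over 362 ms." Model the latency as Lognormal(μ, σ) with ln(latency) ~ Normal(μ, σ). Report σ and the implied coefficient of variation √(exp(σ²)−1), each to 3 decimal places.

σ ≈ 0.947, CV ≈ 1.205

If T ~ Lognormal(μ,σ) then ln T ~ Normal(μ,σ), so the p-quantile of ln T is μ + z_p·σ.
ln(53) = 3.97 and ln(362) = 5.892; z_{0.29} = -0.5534, z_{0.93} = 1.476.
σ = (5.892 − 3.97)/(1.476 − (-0.5534)) = 0.947.
μ = 3.97 − (-0.5534)·0.947 = 4.494.
CV = √(exp(σ²)−1) = √(exp(0.8966)−1) = 1.205.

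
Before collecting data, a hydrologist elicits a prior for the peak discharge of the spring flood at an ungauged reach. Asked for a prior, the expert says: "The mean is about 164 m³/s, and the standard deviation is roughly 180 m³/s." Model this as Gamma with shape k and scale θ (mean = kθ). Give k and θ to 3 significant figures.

k ≈ 0.83, θ ≈ 198

For Gamma(k, scale θ): mean = kθ, variance = kθ², so CV = 1/√k.
CV = SD/mean = 180/164 = 1.098, hence k = 1/CV² = 0.83.
Then θ = mean/k = 164/0.83 = 198.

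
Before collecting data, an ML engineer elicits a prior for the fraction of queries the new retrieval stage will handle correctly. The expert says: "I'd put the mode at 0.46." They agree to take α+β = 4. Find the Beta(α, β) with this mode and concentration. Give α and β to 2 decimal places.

For α,β > 1 the Beta mode is (α−1)/(α+β−2). With α+β = 4, the mode is (α−1)/2.
Set (α−1)/2 = 0.46 → α = 1 + 0.46·2 = 1.92.
β = 4 − α = 2.08.

α = 1.92, β = 2.08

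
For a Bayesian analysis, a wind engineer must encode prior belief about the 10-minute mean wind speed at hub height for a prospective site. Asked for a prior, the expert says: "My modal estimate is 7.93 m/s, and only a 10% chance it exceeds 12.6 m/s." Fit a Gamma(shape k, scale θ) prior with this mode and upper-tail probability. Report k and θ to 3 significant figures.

Gamma(k,θ) with k>1 has mode (k−1)θ, so θ = 7.93/(k−1).
Need P(X < 12.6) = 0.9 with θ tied to k this way. Start at k = 2, θ = 7.93: P(X<12.6) ≈ 0.471.
Too low — raise k to concentrate. Iterating converges to k ≈ 9.75.
Then θ = 7.93/(9.75−1) ≈ 0.906.

k ≈ 9.75, θ ≈ 0.906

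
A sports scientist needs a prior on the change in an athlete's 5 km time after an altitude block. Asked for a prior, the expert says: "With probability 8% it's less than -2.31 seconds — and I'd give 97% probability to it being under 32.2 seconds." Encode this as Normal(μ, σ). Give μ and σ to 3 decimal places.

For Normal(μ,σ), the p-quantile is μ + z_p·σ. Here z_{0.08} = -1.405, z_{0.97} = 1.881.
So -2.31 = μ − 1.405σ and 32.2 = μ + 1.881σ.
Subtracting: σ = (32.2 − -2.31)/(1.881 − (-1.405)) = 10.503.
Then μ = -2.31 − (-1.405)·10.503 = 12.447.

μ = 12.447, σ = 10.503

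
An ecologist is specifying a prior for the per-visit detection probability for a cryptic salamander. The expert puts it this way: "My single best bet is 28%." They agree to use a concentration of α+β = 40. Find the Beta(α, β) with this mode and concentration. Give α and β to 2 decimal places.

For α,β > 1 the Beta mode is (α−1)/(α+β−2). With α+β = 40, the mode is (α−1)/38.
Set (α−1)/38 = 0.28 → α = 1 + 0.28·38 = 11.64.
β = 40 − α = 28.36.

α = 11.64, β = 28.36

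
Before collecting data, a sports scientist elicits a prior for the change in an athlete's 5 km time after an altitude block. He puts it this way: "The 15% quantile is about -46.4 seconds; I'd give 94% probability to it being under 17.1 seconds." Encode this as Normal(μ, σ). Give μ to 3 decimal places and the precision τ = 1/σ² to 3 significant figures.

For Normal(μ,σ), the p-quantile is μ + z_p·σ. Here z_{0.15} = -1.036, z_{0.94} = 1.555.
So -46.4 = μ − 1.036σ and 17.1 = μ + 1.555σ.
Subtracting: σ = (17.1 − -46.4)/(1.555 − (-1.036)) = 24.506.
Then μ = -46.4 − (-1.036)·24.506 = -21.001.
Precision τ = 1/σ² = 1/24.51² = 0.00167.

μ = -21.001, τ = 0.00167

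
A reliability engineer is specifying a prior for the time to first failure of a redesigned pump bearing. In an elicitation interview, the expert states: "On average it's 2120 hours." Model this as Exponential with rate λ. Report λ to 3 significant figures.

Exponential mean = 1/λ, so λ = 1/2120.0 = 0.000472.

λ ≈ 0.000472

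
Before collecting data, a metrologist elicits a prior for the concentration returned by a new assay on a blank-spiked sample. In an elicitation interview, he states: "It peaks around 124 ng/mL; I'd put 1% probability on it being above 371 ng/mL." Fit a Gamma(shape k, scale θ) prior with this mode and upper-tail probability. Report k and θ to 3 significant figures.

k ≈ 4.75, θ ≈ 33.1

Gamma(k,θ) with k>1 has mode (k−1)θ, so θ = 124/(k−1).
Need P(X < 371) = 0.99 with θ tied to k this way. Start at k = 2, θ = 124: P(X<371) ≈ 0.800.
Too low — raise k to concentrate. Iterating converges to k ≈ 4.75.
Then θ = 124/(4.75−1) ≈ 33.1.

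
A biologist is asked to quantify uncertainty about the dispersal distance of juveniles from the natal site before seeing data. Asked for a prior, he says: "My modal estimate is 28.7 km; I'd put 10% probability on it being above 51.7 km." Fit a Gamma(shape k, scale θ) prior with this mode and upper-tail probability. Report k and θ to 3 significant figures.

k ≈ 6.5, θ ≈ 5.22

Gamma(k,θ) with k>1 has mode (k−1)θ, so θ = 28.7/(k−1).
Need P(X < 51.7) = 0.9 with θ tied to k this way. Start at k = 2, θ = 28.7: P(X<51.7) ≈ 0.538.
Too low — raise k to concentrate. Iterating converges to k ≈ 6.5.
Then θ = 28.7/(6.5−1) ≈ 5.22.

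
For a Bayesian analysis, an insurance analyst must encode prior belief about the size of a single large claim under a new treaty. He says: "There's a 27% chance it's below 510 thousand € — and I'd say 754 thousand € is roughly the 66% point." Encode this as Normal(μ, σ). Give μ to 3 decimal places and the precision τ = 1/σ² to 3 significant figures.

μ = 655.840, τ = 1.77e-05

The p-quantile of Normal(μ,σ) is μ + z_p·σ, with z_{0.27} = -0.6128 and z_{0.66} = 0.4125.
Eliminate σ: μ = (z₂·x₁ − z₁·x₂)/(z₂ − z₁) = (0.4125·510 − (-0.6128)·754)/1.025 = 655.840.
Then σ = (x₂ − x₁)/(z₂ − z₁) = (754 − 510)/1.025 = 237.985.
Precision τ = 1/σ² = 1/238² = 1.77e-05.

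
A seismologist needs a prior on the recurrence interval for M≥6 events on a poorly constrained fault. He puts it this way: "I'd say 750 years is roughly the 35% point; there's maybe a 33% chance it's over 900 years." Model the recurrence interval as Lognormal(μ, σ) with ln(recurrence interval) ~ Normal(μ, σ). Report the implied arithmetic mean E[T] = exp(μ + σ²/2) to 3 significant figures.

E[T] ≈ 837 years

If T ~ Lognormal(μ,σ) then ln T ~ Normal(μ,σ), so the p-quantile of ln T is μ + z_p·σ.
ln(750) = 6.62 and ln(900) = 6.802; z_{0.35} = -0.3853, z_{0.67} = 0.4399.
σ = (6.802 − 6.62)/(0.4399 − (-0.3853)) = 0.221.
μ = 6.62 − (-0.3853)·0.221 = 6.705.
E[T] = exp(μ + σ²/2) = exp(6.705 + 0.0244) = 837 years.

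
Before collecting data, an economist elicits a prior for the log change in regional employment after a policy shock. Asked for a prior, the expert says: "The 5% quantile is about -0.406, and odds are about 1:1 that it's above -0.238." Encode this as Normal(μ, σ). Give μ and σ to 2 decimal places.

The p-quantile of Normal(μ,σ) is μ + z_p·σ, with z_{0.05} = -1.645 and z_{0.5} = 0.
Eliminate σ: μ = (z₂·x₁ − z₁·x₂)/(z₂ − z₁) = (0·-0.406 − (-1.645)·-0.238)/1.645 = -0.24.
Then σ = (x₂ − x₁)/(z₂ − z₁) = (-0.238 − -0.406)/1.645 = 0.10.

μ = -0.24, σ = 0.10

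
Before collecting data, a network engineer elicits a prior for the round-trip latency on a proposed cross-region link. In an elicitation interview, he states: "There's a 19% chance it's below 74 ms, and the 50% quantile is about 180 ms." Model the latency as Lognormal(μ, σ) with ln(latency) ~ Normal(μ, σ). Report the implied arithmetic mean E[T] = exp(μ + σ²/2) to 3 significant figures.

E[T] ≈ 301 ms

If T ~ Lognormal(μ,σ) then ln T ~ Normal(μ,σ), so the p-quantile of ln T is μ + z_p·σ.
ln(74) = 4.304 and ln(180) = 5.193; z_{0.19} = -0.8779, z_{0.5} = 0.
σ = (5.193 − 4.304)/(0 − (-0.8779)) = 1.013.
μ = 4.304 − (-0.8779)·1.013 = 5.193.
E[T] = exp(μ + σ²/2) = exp(5.193 + 0.5126) = 301 ms.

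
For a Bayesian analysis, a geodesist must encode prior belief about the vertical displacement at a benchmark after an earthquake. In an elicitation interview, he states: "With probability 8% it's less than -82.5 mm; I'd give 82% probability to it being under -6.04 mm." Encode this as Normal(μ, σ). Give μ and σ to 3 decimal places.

μ = -36.202, σ = 32.951

The p-quantile of Normal(μ,σ) is μ + z_p·σ, with z_{0.08} = -1.405 and z_{0.82} = 0.9154.
Eliminate σ: μ = (z₂·x₁ − z₁·x₂)/(z₂ − z₁) = (0.9154·-82.5 − (-1.405)·-6.04)/2.32 = -36.202.
Then σ = (x₂ − x₁)/(z₂ − z₁) = (-6.04 − -82.5)/2.32 = 32.951.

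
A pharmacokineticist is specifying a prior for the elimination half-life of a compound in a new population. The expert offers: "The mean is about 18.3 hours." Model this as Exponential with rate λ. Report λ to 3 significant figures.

Exponential mean = 1/λ, so λ = 1/18.3 = 0.0546.

λ ≈ 0.0546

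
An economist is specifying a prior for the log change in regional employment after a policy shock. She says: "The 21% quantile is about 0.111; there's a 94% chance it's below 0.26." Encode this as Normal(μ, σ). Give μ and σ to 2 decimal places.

μ = 0.16, σ = 0.06

For Normal(μ,σ), the p-quantile is μ + z_p·σ. Here z_{0.21} = -0.8064, z_{0.94} = 1.555.
So 0.111 = μ − 0.8064σ and 0.26 = μ + 1.555σ.
Subtracting: σ = (0.26 − 0.111)/(1.555 − (-0.8064)) = 0.06.
Then μ = 0.111 − (-0.8064)·0.06 = 0.16.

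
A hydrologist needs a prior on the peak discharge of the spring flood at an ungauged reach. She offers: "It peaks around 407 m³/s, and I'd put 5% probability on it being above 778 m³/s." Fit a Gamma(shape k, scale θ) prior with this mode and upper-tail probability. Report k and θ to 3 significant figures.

k ≈ 7.62, θ ≈ 61.5

Gamma(k,θ) with k>1 has mode (k−1)θ, so θ = 407/(k−1).
Need P(X < 778) = 0.95 with θ tied to k this way. Start at k = 2, θ = 407: P(X<778) ≈ 0.570.
Too low — raise k to concentrate. Iterating converges to k ≈ 7.62.
Then θ = 407/(7.62−1) ≈ 61.5.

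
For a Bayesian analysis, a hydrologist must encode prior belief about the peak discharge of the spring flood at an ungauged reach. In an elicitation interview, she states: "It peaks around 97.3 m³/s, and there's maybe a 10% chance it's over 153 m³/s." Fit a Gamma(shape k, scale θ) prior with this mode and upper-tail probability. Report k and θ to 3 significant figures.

Gamma(k,θ) with k>1 has mode (k−1)θ, so θ = 97.3/(k−1).
Need P(X < 153) = 0.9 with θ tied to k this way. Start at k = 2, θ = 97.3: P(X<153) ≈ 0.466.
Too low — raise k to concentrate. Iterating converges to k ≈ 10.1.
Then θ = 97.3/(10.1−1) ≈ 10.6.

k ≈ 10.1, θ ≈ 10.6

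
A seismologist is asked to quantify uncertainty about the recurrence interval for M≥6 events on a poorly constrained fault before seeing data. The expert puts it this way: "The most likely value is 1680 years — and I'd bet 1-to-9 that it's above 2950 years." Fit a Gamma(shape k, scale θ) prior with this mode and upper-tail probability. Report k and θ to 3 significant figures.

Gamma(k,θ) with k>1 has mode (k−1)θ, so θ = 1680/(k−1).
Need P(X < 2950) = 0.9 with θ tied to k this way. Start at k = 2, θ = 1680: P(X<2950) ≈ 0.524.
Too low — raise k to concentrate. Iterating converges to k ≈ 6.99.
Then θ = 1680/(6.99−1) ≈ 280.

k ≈ 6.99, θ ≈ 280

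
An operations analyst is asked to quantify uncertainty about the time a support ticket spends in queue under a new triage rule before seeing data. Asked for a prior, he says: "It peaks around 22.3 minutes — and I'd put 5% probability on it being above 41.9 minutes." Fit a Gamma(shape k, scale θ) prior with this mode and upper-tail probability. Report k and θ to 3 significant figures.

k ≈ 7.99, θ ≈ 3.19

Gamma(k,θ) with k>1 has mode (k−1)θ, so θ = 22.3/(k−1).
Need P(X < 41.9) = 0.95 with θ tied to k this way. Start at k = 2, θ = 22.3: P(X<41.9) ≈ 0.560.
Too low — raise k to concentrate. Iterating converges to k ≈ 7.99.
Then θ = 22.3/(7.99−1) ≈ 3.19.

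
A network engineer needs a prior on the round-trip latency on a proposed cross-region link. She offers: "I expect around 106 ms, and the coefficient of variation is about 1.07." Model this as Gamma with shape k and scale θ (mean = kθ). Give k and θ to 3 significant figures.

k ≈ 0.873, θ ≈ 121

For Gamma(k, scale θ): mean = kθ, variance = kθ², so CV = 1/√k.
CV = 1.07, hence k = 1/CV² = 0.873.
Then θ = mean/k = 106/0.873 = 121.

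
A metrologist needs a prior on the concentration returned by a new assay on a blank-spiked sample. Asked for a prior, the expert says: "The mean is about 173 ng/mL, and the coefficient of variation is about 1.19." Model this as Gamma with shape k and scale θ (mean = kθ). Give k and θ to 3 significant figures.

k ≈ 0.706, θ ≈ 245

For Gamma(k, scale θ): mean = kθ, variance = kθ², so CV = 1/√k.
CV = 1.19, hence k = 1/CV² = 0.706.
Then θ = mean/k = 173/0.706 = 245.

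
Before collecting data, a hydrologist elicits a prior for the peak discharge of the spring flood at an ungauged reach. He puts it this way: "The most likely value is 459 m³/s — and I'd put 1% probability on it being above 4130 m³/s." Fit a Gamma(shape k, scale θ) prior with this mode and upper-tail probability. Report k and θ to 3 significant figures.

k ≈ 1.67, θ ≈ 688

Gamma(k,θ) with k>1 has mode (k−1)θ, so θ = 459/(k−1).
Need P(X < 4130) = 0.99 with θ tied to k this way. Start at k = 2, θ = 459: P(X<4130) ≈ 0.999.
Too high — lower k to spread out. Iterating converges to k ≈ 1.67.
Then θ = 459/(1.67−1) ≈ 688.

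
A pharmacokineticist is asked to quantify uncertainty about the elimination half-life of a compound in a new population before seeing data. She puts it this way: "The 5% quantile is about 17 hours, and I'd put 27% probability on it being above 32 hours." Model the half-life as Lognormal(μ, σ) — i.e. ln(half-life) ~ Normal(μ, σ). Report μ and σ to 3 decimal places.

μ ≈ 3.294, σ ≈ 0.280

If T ~ Lognormal(μ,σ) then ln T ~ Normal(μ,σ), so the p-quantile of ln T is μ + z_p·σ.
ln(17) = 2.833 and ln(32) = 3.466; z_{0.05} = -1.645, z_{0.73} = 0.6128.
σ = (3.466 − 2.833)/(0.6128 − (-1.645)) = 0.280.
μ = 2.833 − (-1.645)·0.280 = 3.294.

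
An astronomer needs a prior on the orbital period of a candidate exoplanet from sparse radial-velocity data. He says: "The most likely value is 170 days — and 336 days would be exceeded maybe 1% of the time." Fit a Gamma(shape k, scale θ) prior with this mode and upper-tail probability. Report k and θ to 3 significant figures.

Gamma(k,θ) with k>1 has mode (k−1)θ, so θ = 170/(k−1).
Need P(X < 336) = 0.99 with θ tied to k this way. Start at k = 2, θ = 170: P(X<336) ≈ 0.588.
Too low — raise k to concentrate. Iterating converges to k ≈ 11.6.
Then θ = 170/(11.6−1) ≈ 16.

k ≈ 11.6, θ ≈ 16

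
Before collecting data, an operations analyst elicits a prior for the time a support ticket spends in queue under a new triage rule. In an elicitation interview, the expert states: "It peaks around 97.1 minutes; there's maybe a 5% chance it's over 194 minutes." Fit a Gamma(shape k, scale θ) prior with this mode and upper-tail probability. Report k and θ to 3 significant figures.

k ≈ 6.79, θ ≈ 16.8

Gamma(k,θ) with k>1 has mode (k−1)θ, so θ = 97.1/(k−1).
Need P(X < 194) = 0.95 with θ tied to k this way. Start at k = 2, θ = 97.1: P(X<194) ≈ 0.593.
Too low — raise k to concentrate. Iterating converges to k ≈ 6.79.
Then θ = 97.1/(6.79−1) ≈ 16.8.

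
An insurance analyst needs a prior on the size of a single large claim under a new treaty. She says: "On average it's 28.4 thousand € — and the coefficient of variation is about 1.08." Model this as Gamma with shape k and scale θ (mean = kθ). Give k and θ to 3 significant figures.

For Gamma(k, scale θ): mean = kθ, variance = kθ², so CV = 1/√k.
CV = 1.08, hence k = 1/CV² = 0.857.
Then θ = mean/k = 28.4/0.857 = 33.1.

k ≈ 0.857, θ ≈ 33.1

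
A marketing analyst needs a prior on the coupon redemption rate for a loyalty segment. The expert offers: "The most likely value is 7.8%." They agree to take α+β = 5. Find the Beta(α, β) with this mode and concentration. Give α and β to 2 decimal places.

For α,β > 1 the Beta mode is (α−1)/(α+β−2). With α+β = 5, the mode is (α−1)/3.
Set (α−1)/3 = 0.078 → α = 1 + 0.078·3 = 1.23.
β = 5 − α = 3.77.

α = 1.23, β = 3.77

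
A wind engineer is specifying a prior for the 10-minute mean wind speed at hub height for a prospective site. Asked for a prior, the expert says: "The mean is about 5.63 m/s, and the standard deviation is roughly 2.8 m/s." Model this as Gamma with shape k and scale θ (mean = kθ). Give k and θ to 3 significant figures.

For Gamma(k, scale θ): mean = kθ, variance = kθ², so CV = 1/√k.
CV = SD/mean = 2.8/5.63 = 0.4973, hence k = 1/CV² = 4.04.
Then θ = mean/k = 5.63/4.04 = 1.39.

k ≈ 4.04, θ ≈ 1.39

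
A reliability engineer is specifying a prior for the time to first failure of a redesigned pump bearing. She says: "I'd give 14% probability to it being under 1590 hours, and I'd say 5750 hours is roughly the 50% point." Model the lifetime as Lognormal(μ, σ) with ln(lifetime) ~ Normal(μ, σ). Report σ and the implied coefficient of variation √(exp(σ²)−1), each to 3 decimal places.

If T ~ Lognormal(μ,σ) then ln T ~ Normal(μ,σ), so the p-quantile of ln T is μ + z_p·σ.
ln(1590) = 7.371 and ln(5750) = 8.657; z_{0.14} = -1.08, z_{0.5} = 0.
σ = (8.657 − 7.371)/(0 − (-1.08)) = 1.190.
μ = 7.371 − (-1.08)·1.190 = 8.657.
CV = √(exp(σ²)−1) = √(exp(1.4158)−1) = 1.766.

σ ≈ 1.190, CV ≈ 1.766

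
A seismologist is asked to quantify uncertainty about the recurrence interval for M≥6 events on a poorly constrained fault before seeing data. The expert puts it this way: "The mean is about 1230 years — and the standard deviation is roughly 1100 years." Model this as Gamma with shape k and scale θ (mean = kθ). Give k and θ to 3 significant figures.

For Gamma(k, scale θ): mean = kθ, variance = kθ², so CV = 1/√k.
CV = SD/mean = 1100/1230 = 0.8943, hence k = 1/CV² = 1.25.
Then θ = mean/k = 1230/1.25 = 984.

k ≈ 1.25, θ ≈ 984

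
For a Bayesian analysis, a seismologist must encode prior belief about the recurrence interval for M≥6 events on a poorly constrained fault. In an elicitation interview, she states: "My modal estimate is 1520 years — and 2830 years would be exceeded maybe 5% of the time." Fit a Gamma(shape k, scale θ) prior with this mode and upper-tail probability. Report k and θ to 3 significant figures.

k ≈ 8.2, θ ≈ 211

Gamma(k,θ) with k>1 has mode (k−1)θ, so θ = 1520/(k−1).
Need P(X < 2830) = 0.95 with θ tied to k this way. Start at k = 2, θ = 1520: P(X<2830) ≈ 0.555.
Too low — raise k to concentrate. Iterating converges to k ≈ 8.2.
Then θ = 1520/(8.2−1) ≈ 211.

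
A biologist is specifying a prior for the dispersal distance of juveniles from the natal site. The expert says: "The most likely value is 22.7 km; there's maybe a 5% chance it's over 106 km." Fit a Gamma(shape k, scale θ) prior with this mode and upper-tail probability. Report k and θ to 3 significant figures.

k ≈ 2.02, θ ≈ 22.2

Gamma(k,θ) with k>1 has mode (k−1)θ, so θ = 22.7/(k−1).
Need P(X < 106) = 0.95 with θ tied to k this way. Start at k = 2, θ = 22.7: P(X<106) ≈ 0.947.
Too low — raise k to concentrate. Iterating converges to k ≈ 2.02.
Then θ = 22.7/(2.02−1) ≈ 22.2.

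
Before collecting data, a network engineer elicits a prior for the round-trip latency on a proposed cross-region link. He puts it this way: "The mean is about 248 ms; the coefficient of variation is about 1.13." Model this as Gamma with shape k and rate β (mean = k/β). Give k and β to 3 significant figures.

k ≈ 0.783, β ≈ 0.00316

For Gamma(k, rate β): mean = k/β, variance = k/β², so CV = 1/√k.
CV = 1.13, hence k = 1/CV² = 0.783.
Then β = k/mean = 0.783/248 = 0.00316.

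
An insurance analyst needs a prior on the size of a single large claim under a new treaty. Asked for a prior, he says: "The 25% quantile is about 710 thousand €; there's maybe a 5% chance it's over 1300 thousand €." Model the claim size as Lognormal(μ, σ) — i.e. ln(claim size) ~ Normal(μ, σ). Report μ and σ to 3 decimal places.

If T ~ Lognormal(μ,σ) then ln T ~ Normal(μ,σ), so the p-quantile of ln T is μ + z_p·σ.
ln(710) = 6.565 and ln(1300) = 7.17; z_{0.25} = -0.6745, z_{0.95} = 1.645.
σ = (7.17 − 6.565)/(1.645 − (-0.6745)) = 0.261.
μ = 6.565 − (-0.6745)·0.261 = 6.741.

μ ≈ 6.741, σ ≈ 0.261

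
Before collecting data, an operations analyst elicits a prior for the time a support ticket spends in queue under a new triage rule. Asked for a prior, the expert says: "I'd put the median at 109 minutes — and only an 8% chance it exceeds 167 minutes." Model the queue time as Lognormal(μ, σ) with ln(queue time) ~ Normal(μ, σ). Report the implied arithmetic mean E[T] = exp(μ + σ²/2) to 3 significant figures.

If T ~ Lognormal(μ,σ) then ln T ~ Normal(μ,σ), so the p-quantile of ln T is μ + z_p·σ.
ln(109) = 4.691 and ln(167) = 5.118; z_{0.5} = 0, z_{0.92} = 1.405.
σ = (5.118 − 4.691)/(1.405 − (0)) = 0.304.
μ = 4.691 − (0)·0.304 = 4.691.
E[T] = exp(μ + σ²/2) = exp(4.691 + 0.0461) = 114 minutes.

E[T] ≈ 114 minutes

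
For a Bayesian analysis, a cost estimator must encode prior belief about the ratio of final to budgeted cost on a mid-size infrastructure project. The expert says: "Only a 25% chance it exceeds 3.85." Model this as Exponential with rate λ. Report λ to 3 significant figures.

λ ≈ 0.36

P(T > 3.85) = e^(−λ·3.85) = 0.25, so λ = −ln(0.25)/3.85 = 0.36.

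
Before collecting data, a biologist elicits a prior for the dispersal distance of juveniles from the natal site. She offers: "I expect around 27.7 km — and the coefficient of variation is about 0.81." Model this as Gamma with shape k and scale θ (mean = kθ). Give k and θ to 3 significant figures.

For Gamma(k, scale θ): mean = kθ, variance = kθ², so CV = 1/√k.
CV = 0.81, hence k = 1/CV² = 1.52.
Then θ = mean/k = 27.7/1.52 = 18.2.

k ≈ 1.52, θ ≈ 18.2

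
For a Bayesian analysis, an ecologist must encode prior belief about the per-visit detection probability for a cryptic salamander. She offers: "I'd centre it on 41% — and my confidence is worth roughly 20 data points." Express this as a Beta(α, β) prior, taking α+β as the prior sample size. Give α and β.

Under the effective-sample-size interpretation, Beta(α, β) has prior mean α/(α+β) and prior sample size α+β.
So α+β = 20 and α/(α+β) = 0.41, giving α = 0.41·20 = 8.2 and β = 20 − 8.2 = 11.8.

α = 8.2, β = 11.8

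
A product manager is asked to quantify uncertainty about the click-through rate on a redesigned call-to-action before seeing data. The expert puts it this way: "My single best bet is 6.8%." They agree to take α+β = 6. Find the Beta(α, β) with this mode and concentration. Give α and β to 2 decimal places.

For α,β > 1 the Beta mode is (α−1)/(α+β−2). With α+β = 6, the mode is (α−1)/4.
Set (α−1)/4 = 0.068 → α = 1 + 0.068·4 = 1.27.
β = 6 − α = 4.73.

α = 1.27, β = 4.73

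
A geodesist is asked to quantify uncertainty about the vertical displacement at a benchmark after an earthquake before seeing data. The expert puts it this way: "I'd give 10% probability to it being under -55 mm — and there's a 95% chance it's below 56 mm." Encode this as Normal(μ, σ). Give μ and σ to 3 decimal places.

For Normal(μ,σ), the p-quantile is μ + z_p·σ. Here z_{0.1} = -1.282, z_{0.95} = 1.645.
So -55 = μ − 1.282σ and 56 = μ + 1.645σ.
Subtracting: σ = (56 − -55)/(1.645 − (-1.282)) = 37.930.
Then μ = -55 − (-1.282)·37.930 = -6.390.

μ = -6.390, σ = 37.930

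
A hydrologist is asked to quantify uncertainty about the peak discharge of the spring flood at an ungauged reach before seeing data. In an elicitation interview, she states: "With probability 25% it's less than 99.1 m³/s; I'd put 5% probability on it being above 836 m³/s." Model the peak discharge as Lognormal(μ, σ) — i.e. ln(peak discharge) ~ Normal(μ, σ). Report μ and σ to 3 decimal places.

If T ~ Lognormal(μ,σ) then ln T ~ Normal(μ,σ), so the p-quantile of ln T is μ + z_p·σ.
ln(99.1) = 4.596 and ln(836) = 6.729; z_{0.25} = -0.6745, z_{0.95} = 1.645.
σ = (6.729 − 4.596)/(1.645 − (-0.6745)) = 0.919.
μ = 4.596 − (-0.6745)·0.919 = 5.216.

μ ≈ 5.216, σ ≈ 0.919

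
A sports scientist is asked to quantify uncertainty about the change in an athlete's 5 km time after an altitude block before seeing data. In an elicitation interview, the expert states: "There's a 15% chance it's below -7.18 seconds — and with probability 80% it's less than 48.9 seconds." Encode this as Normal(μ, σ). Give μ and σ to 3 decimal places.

μ = 23.769, σ = 29.861

For Normal(μ,σ), the p-quantile is μ + z_p·σ. Here z_{0.15} = -1.036, z_{0.8} = 0.8416.
So -7.18 = μ − 1.036σ and 48.9 = μ + 0.8416σ.
Subtracting: σ = (48.9 − -7.18)/(0.8416 − (-1.036)) = 29.861.
Then μ = -7.18 − (-1.036)·29.861 = 23.769.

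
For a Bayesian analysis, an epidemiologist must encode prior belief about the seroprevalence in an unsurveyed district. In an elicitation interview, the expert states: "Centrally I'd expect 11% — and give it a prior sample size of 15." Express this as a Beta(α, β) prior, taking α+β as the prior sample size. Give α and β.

Under the effective-sample-size interpretation, Beta(α, β) has prior mean α/(α+β) and prior sample size α+β.
So α+β = 15 and α/(α+β) = 0.11, giving α = 0.11·15 = 1.65 and β = 15 − 1.65 = 13.35.

α = 1.65, β = 13.35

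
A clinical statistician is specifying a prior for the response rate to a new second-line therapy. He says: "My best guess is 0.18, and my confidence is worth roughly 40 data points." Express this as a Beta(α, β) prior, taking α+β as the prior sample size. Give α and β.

α = 7.2, β = 32.8

Under the effective-sample-size interpretation, Beta(α, β) has prior mean α/(α+β) and prior sample size α+β.
So α+β = 40 and α/(α+β) = 0.18, giving α = 0.18·40 = 7.2 and β = 40 − 7.2 = 32.8.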